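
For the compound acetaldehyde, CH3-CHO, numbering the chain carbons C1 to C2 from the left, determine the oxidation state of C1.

-3

C1 has one bond to H (-1), one bond to H (-1), one bond to H (-1), one bond to C (0).
Oxidation state = -1 − 1 − 1 + 0 = -3.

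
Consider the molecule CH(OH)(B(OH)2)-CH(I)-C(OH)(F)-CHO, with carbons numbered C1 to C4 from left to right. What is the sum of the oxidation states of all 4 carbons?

+2

Tallying each carbon's bonds:
C1: 1C, 1H, 1O, 1B → 0 − 1 + 1 − 1 = -1
C2: 2C, 1H, 1I → 0 − 1 + 1 = 0
C3: 2C, 1O, 1F → 0 + 1 + 1 = +2
C4: 1C, 1H, 2O → 0 − 1 + 2 = +1
Sum = -1 + 0 + 2 + 1 = +2.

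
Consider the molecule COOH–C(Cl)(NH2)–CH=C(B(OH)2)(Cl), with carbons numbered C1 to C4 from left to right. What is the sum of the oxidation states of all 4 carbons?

Tallying each carbon's bonds:
C1: 1C, 3O → 0 + 3 = +3
C2: 2C, 1N, 1Cl → 0 + 1 + 1 = +2
C3: 3C, 1H → 0 − 1 = -1
C4: 2C, 1Cl, 1B → 0 + 1 − 1 = 0
Sum = +3 + 2 − 1 + 0 = +4.

+4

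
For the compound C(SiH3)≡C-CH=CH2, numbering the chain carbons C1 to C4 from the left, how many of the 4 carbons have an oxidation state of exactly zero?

Tallying each carbon's bonds:
C1: 3C, 1Si → 0 − 1 = -1
C2: 4C → 0 = 0
C3: 3C, 1H → 0 − 1 = -1
C4: 2C, 2H → 0 − 2 = -2
1 carbon (C2) meets the condition.

1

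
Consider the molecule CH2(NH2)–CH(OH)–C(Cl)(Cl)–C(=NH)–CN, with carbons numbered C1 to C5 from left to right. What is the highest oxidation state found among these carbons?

+3

Tallying each carbon's bonds:
C1: 1C, 2H, 1N → 0 − 2 + 1 = -1
C2: 2C, 1H, 1O → 0 − 1 + 1 = 0
C3: 2C, 2Cl → 0 + 2 = +2
C4: 2C, 2N → 0 + 2 = +2
C5: 1C, 3N → 0 + 3 = +3
The highest value is +3.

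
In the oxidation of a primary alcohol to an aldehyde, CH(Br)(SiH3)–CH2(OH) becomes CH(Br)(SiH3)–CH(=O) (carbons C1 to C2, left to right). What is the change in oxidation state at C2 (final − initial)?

Before: C2 has 1 bond to C, 2 bonds to H, 1 bond to O → oxidation state -1.
After: C2 has 1 bond to C, 1 bond to H, 2 bonds to O → oxidation state +1.
Δ = +1 − (-1) = +2, so this is an oxidation at C2.

+2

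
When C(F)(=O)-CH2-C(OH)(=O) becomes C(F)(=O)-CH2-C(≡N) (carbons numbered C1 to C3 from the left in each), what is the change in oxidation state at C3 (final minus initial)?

0

Before: C3 has 1 bond to C, 3 bonds to O → oxidation state +3.
After: C3 has 1 bond to C, 3 bonds to N → oxidation state +3.
Δ = +3 − (+3) = 0, so no net redox change at C3.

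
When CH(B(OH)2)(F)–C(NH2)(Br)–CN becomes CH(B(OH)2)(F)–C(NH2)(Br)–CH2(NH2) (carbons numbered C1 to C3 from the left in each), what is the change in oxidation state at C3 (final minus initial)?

Before: C3 has 1 bond to C, 3 bonds to N → oxidation state +3.
After: C3 has 1 bond to C, 2 bonds to H, 1 bond to N → oxidation state -1.
Δ = -1 − (+3) = -4, so this is a reduction at C3.

-4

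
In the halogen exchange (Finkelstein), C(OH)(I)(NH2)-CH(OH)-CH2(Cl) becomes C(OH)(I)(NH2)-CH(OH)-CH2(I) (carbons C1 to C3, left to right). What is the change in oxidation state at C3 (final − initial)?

0

Before: C3 has 1 bond to C, 2 bonds to H, 1 bond to Cl → oxidation state -1.
After: C3 has 1 bond to C, 2 bonds to H, 1 bond to I → oxidation state -1.
Δ = -1 − (-1) = 0, so no net redox change at C3.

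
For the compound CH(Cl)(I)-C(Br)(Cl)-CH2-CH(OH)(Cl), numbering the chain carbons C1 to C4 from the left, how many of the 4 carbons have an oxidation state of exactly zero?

Assign +1 per bond to O/N/halogen, −1 per bond to H or an electropositive element, and 0 per bond to carbon. Tallying each carbon:
C1: 1C, 1H, 1Cl, 1I → 0 − 1 + 1 + 1 = +1
C2: 2C, 1Cl, 1Br → 0 + 1 + 1 = +2
C3: 2C, 2H → 0 − 2 = -2
C4: 1C, 1H, 1O, 1Cl → 0 − 1 + 1 + 1 = +1
0 carbons meet the condition.

0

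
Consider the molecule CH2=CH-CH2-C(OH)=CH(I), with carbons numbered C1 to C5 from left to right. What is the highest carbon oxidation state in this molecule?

Count +1 for every bond to an atom more electronegative than carbon and −1 for every bond to one less electronegative; C–C bonds are 0. Tallying each carbon:
C1: 2C, 2H → 0 − 2 = -2
C2: 3C, 1H → 0 − 1 = -1
C3: 2C, 2H → 0 − 2 = -2
C4: 3C, 1O → 0 + 1 = +1
C5: 2C, 1H, 1I → 0 − 1 + 1 = 0
The highest value is +1.

+1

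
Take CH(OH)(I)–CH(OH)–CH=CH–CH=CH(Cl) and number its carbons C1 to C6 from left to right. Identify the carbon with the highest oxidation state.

Each bond to a more electronegative atom (O, N, halogen) counts +1, each bond to a less electronegative atom (H, metal, B, Si) counts −1, and each C–C bond counts 0. Tallying each carbon:
C1: 1C, 1H, 1O, 1I → 0 − 1 + 1 + 1 = +1
C2: 2C, 1H, 1O → 0 − 1 + 1 = 0
C3: 3C, 1H → 0 − 1 = -1
C4: 3C, 1H → 0 − 1 = -1
C5: 3C, 1H → 0 − 1 = -1
C6: 2C, 1H, 1Cl → 0 − 1 + 1 = 0
The most oxidised carbon is C1 at +1.

C1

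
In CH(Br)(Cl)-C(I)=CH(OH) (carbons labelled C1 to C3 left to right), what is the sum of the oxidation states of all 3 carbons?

+2

Count +1 for every bond to an atom more electronegative than carbon and −1 for every bond to one less electronegative; C–C bonds are 0. Tallying each carbon:
C1: 1C, 1H, 1Cl, 1Br → 0 − 1 + 1 + 1 = +1
C2: 3C, 1I → 0 + 1 = +1
C3: 2C, 1H, 1O → 0 − 1 + 1 = 0
Sum = +1 + 1 + 0 = +2.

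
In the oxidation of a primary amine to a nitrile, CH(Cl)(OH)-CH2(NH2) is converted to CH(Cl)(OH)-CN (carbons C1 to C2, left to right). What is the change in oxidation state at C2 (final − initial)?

+4

Before: C2 has 1 bond to C, 2 bonds to H, 1 bond to N → oxidation state -1.
After: C2 has 1 bond to C, 3 bonds to N → oxidation state +3.
Δ = +3 − (-1) = +4, so this is an oxidation at C2.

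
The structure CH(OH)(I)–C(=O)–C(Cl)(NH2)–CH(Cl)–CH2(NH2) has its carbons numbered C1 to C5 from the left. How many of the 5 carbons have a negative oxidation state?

1

Count +1 for every bond to an atom more electronegative than carbon and −1 for every bond to one less electronegative; C–C bonds are 0. Tallying each carbon:
C1: 1C, 1H, 1O, 1I → 0 − 1 + 1 + 1 = +1
C2: 2C, 2O → 0 + 2 = +2
C3: 2C, 1N, 1Cl → 0 + 1 + 1 = +2
C4: 2C, 1H, 1Cl → 0 − 1 + 1 = 0
C5: 1C, 2H, 1N → 0 − 2 + 1 = -1
1 carbon (C5) meets the condition.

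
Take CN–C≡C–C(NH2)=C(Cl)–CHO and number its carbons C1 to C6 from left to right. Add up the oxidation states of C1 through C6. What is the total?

Bonds to more-electronegative neighbours contribute +1 each, bonds to H or metals contribute −1 each, and C–C bonds contribute 0. Tallying each carbon:
C1: 1C, 3N → 0 + 3 = +3
C2: 4C → 0 = 0
C3: 4C → 0 = 0
C4: 3C, 1N → 0 + 1 = +1
C5: 3C, 1Cl → 0 + 1 = +1
C6: 1C, 1H, 2O → 0 − 1 + 2 = +1
Sum = +3 + 0 + 0 + 1 + 1 + 1 = +6.

+6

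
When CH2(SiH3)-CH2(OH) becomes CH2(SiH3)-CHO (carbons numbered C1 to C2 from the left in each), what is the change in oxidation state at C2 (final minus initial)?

+2

Before: C2 has 1 bond to C, 2 bonds to H, 1 bond to O → oxidation state -1.
After: C2 has 1 bond to C, 1 bond to H, 2 bonds to O → oxidation state +1.
Δ = +1 − (-1) = +2, so this is an oxidation at C2.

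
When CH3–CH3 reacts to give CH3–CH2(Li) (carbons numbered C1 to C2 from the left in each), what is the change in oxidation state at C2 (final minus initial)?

Before: C2 has 1 bond to C, 3 bonds to H → oxidation state -3.
After: C2 has 1 bond to C, 2 bonds to H, 1 bond to Li → oxidation state -3.
Δ = -3 − (-3) = 0, so no net redox change at C2.

0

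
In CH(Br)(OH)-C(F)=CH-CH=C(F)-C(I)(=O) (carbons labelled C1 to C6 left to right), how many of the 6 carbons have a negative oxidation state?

Tallying each carbon's bonds:
C1: 1C, 1H, 1O, 1Br → 0 − 1 + 1 + 1 = +1
C2: 3C, 1F → 0 + 1 = +1
C3: 3C, 1H → 0 − 1 = -1
C4: 3C, 1H → 0 − 1 = -1
C5: 3C, 1F → 0 + 1 = +1
C6: 1C, 2O, 1I → 0 + 2 + 1 = +3
2 carbons (C3, C4) meet the condition.

2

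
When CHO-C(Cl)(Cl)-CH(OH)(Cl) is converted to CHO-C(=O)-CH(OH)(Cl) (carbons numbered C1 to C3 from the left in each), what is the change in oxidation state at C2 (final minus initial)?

Before: C2 has 2 bonds to C, 2 bonds to Cl → oxidation state +2.
After: C2 has 2 bonds to C, 2 bonds to O → oxidation state +2.
Δ = +2 − (+2) = 0, so no net redox change at C2.

0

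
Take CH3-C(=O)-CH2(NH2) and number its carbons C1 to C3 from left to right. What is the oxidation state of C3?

Count +1 for every bond to an atom more electronegative than carbon and −1 for every bond to one less electronegative; C–C bonds are 0.
C3 has one bond to C (0), one bond to H (-1), one bond to N (+1), one bond to H (-1).
Oxidation state = 0 − 1 + 1 − 1 = -1.

-1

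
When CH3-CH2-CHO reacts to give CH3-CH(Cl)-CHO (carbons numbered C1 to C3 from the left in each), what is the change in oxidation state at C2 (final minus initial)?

+2

Before: C2 has 2 bonds to C, 2 bonds to H → oxidation state -2.
After: C2 has 2 bonds to C, 1 bond to H, 1 bond to Cl → oxidation state 0.
Δ = 0 − (-2) = +2, so this is an oxidation at C2.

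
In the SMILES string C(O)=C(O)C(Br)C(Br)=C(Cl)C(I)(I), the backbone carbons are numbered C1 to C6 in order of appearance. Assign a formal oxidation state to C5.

+1

C5 has a double bond to C (2×0 = 0), one bond to C (0), one bond to Cl (+1).
Oxidation state = 0 + 0 + 1 = +1.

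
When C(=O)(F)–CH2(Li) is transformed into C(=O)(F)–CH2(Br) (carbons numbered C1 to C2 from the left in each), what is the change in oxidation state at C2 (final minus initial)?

Before: C2 has 1 bond to C, 2 bonds to H, 1 bond to Li → oxidation state -3.
After: C2 has 1 bond to C, 2 bonds to H, 1 bond to Br → oxidation state -1.
Δ = -1 − (-3) = +2, so this is an oxidation at C2.

+2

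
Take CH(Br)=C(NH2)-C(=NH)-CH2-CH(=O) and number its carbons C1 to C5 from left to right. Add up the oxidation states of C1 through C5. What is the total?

+2

Bonds to more-electronegative neighbours contribute +1 each, bonds to H or metals contribute −1 each, and C–C bonds contribute 0. Tallying each carbon:
C1: 2C, 1H, 1Br → 0 − 1 + 1 = 0
C2: 3C, 1N → 0 + 1 = +1
C3: 2C, 2N → 0 + 2 = +2
C4: 2C, 2H → 0 − 2 = -2
C5: 1C, 1H, 2O → 0 − 1 + 2 = +1
Sum = 0 + 1 + 2 − 2 + 1 = +2.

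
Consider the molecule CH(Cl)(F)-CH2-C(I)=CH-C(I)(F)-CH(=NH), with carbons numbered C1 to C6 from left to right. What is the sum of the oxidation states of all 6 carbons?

+2

Tallying each carbon's bonds:
C1: 1C, 1H, 1F, 1Cl → 0 − 1 + 1 + 1 = +1
C2: 2C, 2H → 0 − 2 = -2
C3: 3C, 1I → 0 + 1 = +1
C4: 3C, 1H → 0 − 1 = -1
C5: 2C, 1F, 1I → 0 + 1 + 1 = +2
C6: 1C, 1H, 2N → 0 − 1 + 2 = +1
Sum = +1 − 2 + 1 − 1 + 2 + 1 = +2.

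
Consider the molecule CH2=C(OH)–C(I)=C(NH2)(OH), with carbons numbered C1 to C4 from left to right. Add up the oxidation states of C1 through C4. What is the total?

+2

Count +1 for every bond to an atom more electronegative than carbon and −1 for every bond to one less electronegative; C–C bonds are 0. Tallying each carbon:
C1: 2C, 2H → 0 − 2 = -2
C2: 3C, 1O → 0 + 1 = +1
C3: 3C, 1I → 0 + 1 = +1
C4: 2C, 1O, 1N → 0 + 1 + 1 = +2
Sum = -2 + 1 + 1 + 2 = +2.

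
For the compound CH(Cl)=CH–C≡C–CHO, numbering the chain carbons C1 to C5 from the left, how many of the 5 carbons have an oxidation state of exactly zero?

3

Each bond to a more electronegative atom (O, N, halogen) counts +1, each bond to a less electronegative atom (H, metal, B, Si) counts −1, and each C–C bond counts 0. Tallying each carbon:
C1: 2C, 1H, 1Cl → 0 − 1 + 1 = 0
C2: 3C, 1H → 0 − 1 = -1
C3: 4C → 0 = 0
C4: 4C → 0 = 0
C5: 1C, 1H, 2O → 0 − 1 + 2 = +1
3 carbons (C1, C3, C4) meet the condition.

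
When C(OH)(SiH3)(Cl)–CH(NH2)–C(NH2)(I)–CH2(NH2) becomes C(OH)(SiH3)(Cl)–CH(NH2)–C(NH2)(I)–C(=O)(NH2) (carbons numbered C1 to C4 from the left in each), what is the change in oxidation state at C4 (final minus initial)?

Before: C4 has 1 bond to C, 2 bonds to H, 1 bond to N → oxidation state -1.
After: C4 has 1 bond to C, 2 bonds to O, 1 bond to N → oxidation state +3.
Δ = +3 − (-1) = +4, so this is an oxidation at C4.

+4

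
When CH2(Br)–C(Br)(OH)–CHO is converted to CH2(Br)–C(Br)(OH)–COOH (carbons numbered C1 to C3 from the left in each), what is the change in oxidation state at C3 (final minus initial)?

Before: C3 has 1 bond to C, 1 bond to H, 2 bonds to O → oxidation state +1.
After: C3 has 1 bond to C, 3 bonds to O → oxidation state +3.
Δ = +3 − (+1) = +2, so this is an oxidation at C3.

+2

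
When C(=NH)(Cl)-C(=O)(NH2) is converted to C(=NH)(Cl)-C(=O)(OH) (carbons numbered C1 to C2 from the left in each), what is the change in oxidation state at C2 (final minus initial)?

Before: C2 has 1 bond to C, 2 bonds to O, 1 bond to N → oxidation state +3.
After: C2 has 1 bond to C, 3 bonds to O → oxidation state +3.
Δ = +3 − (+3) = 0, so no net redox change at C2.

0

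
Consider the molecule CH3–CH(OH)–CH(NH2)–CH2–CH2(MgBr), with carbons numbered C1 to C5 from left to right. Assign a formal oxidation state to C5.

Bonds to more-electronegative neighbours contribute +1 each, bonds to H or metals contribute −1 each, and C–C bonds contribute 0.
C5 has one bond to C (0), one bond to Mg (-1), one bond to H (-1), one bond to H (-1).
Oxidation state = 0 − 1 − 1 − 1 = -3.

-3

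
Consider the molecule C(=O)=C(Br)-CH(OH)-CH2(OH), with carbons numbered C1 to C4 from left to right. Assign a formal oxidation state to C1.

Each bond to a more electronegative atom (O, N, halogen) counts +1, each bond to a less electronegative atom (H, metal, B, Si) counts −1, and each C–C bond counts 0.
C1 has a double bond to C (2×0 = 0), a double bond to O (2×+1 = +2).
Oxidation state = 0 + 2 = +2.

+2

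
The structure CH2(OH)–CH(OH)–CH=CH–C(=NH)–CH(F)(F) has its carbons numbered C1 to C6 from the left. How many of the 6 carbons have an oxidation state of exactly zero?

1

Tallying each carbon's bonds:
C1: 1C, 2H, 1O → 0 − 2 + 1 = -1
C2: 2C, 1H, 1O → 0 − 1 + 1 = 0
C3: 3C, 1H → 0 − 1 = -1
C4: 3C, 1H → 0 − 1 = -1
C5: 2C, 2N → 0 + 2 = +2
C6: 1C, 1H, 2F → 0 − 1 + 2 = +1
1 carbon (C2) meets the condition.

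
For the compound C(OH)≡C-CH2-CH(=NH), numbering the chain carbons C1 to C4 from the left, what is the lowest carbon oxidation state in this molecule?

-2

Assign +1 per bond to O/N/halogen, −1 per bond to H or an electropositive element, and 0 per bond to carbon. Tallying each carbon:
C1: 3C, 1O → 0 + 1 = +1
C2: 4C → 0 = 0
C3: 2C, 2H → 0 − 2 = -2
C4: 1C, 1H, 2N → 0 − 1 + 2 = +1
The lowest value is -2.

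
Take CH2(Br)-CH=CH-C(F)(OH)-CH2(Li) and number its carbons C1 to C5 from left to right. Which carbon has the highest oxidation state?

Tallying each carbon's bonds:
C1: 1C, 2H, 1Br → 0 − 2 + 1 = -1
C2: 3C, 1H → 0 − 1 = -1
C3: 3C, 1H → 0 − 1 = -1
C4: 2C, 1O, 1F → 0 + 1 + 1 = +2
C5: 1C, 2H, 1Li → 0 − 2 − 1 = -3
The most oxidised carbon is C4 at +2.

C4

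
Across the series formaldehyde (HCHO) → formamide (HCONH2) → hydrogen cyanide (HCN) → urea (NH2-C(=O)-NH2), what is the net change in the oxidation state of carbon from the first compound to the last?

Carbon oxidation states along the series — formaldehyde: 0, formamide: +2, hydrogen cyanide: +2, urea: +4.
Net change = +4 − (0) = +4.

+4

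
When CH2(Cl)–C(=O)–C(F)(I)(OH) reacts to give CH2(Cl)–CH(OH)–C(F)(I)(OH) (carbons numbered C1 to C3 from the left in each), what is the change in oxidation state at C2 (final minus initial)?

Before: C2 has 2 bonds to C, 2 bonds to O → oxidation state +2.
After: C2 has 2 bonds to C, 1 bond to H, 1 bond to O → oxidation state 0.
Δ = 0 − (+2) = -2, so this is a reduction at C2.

-2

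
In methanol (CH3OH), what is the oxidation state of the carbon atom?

-2

Count +1 for every bond to an atom more electronegative than carbon and −1 for every bond to one less electronegative; C–C bonds are 0.
The carbon has one bond to H (-1), one bond to H (-1), one bond to H (-1), one bond to O (+1).
Oxidation state = -1 − 1 − 1 + 1 = -2.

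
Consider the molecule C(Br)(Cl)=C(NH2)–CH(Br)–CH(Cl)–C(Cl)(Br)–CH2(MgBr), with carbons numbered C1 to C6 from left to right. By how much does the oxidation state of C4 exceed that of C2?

-1

C4: 2C, 1H, 1Cl → 0 − 1 + 1 = 0
C2: 3C, 1N → 0 + 1 = +1
Difference: 0 − (+1) = -1.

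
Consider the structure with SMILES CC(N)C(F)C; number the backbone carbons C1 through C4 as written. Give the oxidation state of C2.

0

C2 has one bond to C (0), one bond to C (0), one bond to H (-1), one bond to N (+1).
Oxidation state = 0 + 0 − 1 + 1 = 0.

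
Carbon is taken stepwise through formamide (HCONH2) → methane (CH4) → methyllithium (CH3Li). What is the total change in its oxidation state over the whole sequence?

Carbon oxidation states along the series — formamide: +2, methane: -4, methyllithium: -4.
Net change = -4 − (+2) = -6.

-6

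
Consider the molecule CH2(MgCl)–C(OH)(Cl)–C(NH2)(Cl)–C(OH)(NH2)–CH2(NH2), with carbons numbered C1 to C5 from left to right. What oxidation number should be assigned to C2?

C2 has one bond to C (0), one bond to C (0), one bond to O (+1), one bond to Cl (+1).
Oxidation state = 0 + 0 + 1 + 1 = +2.

+2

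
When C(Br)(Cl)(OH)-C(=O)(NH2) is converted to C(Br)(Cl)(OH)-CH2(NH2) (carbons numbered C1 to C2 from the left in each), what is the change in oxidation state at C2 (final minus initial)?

Before: C2 has 1 bond to C, 2 bonds to O, 1 bond to N → oxidation state +3.
After: C2 has 1 bond to C, 2 bonds to H, 1 bond to N → oxidation state -1.
Δ = -1 − (+3) = -4, so this is a reduction at C2.

-4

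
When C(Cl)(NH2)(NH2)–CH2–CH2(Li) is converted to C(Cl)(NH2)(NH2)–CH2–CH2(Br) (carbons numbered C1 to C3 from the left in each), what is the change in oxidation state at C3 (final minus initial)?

Before: C3 has 1 bond to C, 2 bonds to H, 1 bond to Li → oxidation state -3.
After: C3 has 1 bond to C, 2 bonds to H, 1 bond to Br → oxidation state -1.
Δ = -1 − (-3) = +2, so this is an oxidation at C3.

+2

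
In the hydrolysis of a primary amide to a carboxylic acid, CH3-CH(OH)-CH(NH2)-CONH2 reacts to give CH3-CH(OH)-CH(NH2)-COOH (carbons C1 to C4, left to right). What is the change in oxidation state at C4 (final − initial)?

0

Before: C4 has 1 bond to C, 2 bonds to O, 1 bond to N → oxidation state +3.
After: C4 has 1 bond to C, 3 bonds to O → oxidation state +3.
Δ = +3 − (+3) = 0, so no net redox change at C4.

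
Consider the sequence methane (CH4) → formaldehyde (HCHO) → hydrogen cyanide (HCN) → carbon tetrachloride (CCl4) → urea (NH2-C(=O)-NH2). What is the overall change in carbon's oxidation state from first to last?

Carbon oxidation states along the series — methane: -4, formaldehyde: 0, hydrogen cyanide: +2, carbon tetrachloride: +4, urea: +4.
Net change = +4 − (-4) = +8.

+8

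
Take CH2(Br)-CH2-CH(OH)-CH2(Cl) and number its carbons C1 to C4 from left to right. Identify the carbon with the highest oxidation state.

Each bond to a more electronegative atom (O, N, halogen) counts +1, each bond to a less electronegative atom (H, metal, B, Si) counts −1, and each C–C bond counts 0. Tallying each carbon:
C1: 1C, 2H, 1Br → 0 − 2 + 1 = -1
C2: 2C, 2H → 0 − 2 = -2
C3: 2C, 1H, 1O → 0 − 1 + 1 = 0
C4: 1C, 2H, 1Cl → 0 − 2 + 1 = -1
The most oxidised carbon is C3 at 0.

C3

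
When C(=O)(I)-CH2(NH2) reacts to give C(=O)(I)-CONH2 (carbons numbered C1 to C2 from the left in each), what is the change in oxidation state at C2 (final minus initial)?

+4

Before: C2 has 1 bond to C, 2 bonds to H, 1 bond to N → oxidation state -1.
After: C2 has 1 bond to C, 2 bonds to O, 1 bond to N → oxidation state +3.
Δ = +3 − (-1) = +4, so this is an oxidation at C2.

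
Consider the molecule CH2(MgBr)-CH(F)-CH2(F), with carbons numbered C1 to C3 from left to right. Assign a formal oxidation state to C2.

0

Each bond to a more electronegative atom (O, N, halogen) counts +1, each bond to a less electronegative atom (H, metal, B, Si) counts −1, and each C–C bond counts 0.
C2 has one bond to C (0), one bond to C (0), one bond to H (-1), one bond to F (+1).
Oxidation state = 0 + 0 − 1 + 1 = 0.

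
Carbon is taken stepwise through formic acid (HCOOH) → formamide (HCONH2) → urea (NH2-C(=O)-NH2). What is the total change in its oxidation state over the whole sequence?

Carbon oxidation states along the series — formic acid: +2, formamide: +2, urea: +4.
Net change = +4 − (+2) = +2.

+2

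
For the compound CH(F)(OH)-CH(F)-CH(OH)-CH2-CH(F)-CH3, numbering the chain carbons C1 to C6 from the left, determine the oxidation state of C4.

C4 has one bond to C (0), one bond to C (0), one bond to H (-1), one bond to H (-1).
Oxidation state = 0 + 0 − 1 − 1 = -2.

-2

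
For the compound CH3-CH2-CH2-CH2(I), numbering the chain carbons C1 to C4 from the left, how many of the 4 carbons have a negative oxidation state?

4

Assign +1 per bond to O/N/halogen, −1 per bond to H or an electropositive element, and 0 per bond to carbon. Tallying each carbon:
C1: 1C, 3H → 0 − 3 = -3
C2: 2C, 2H → 0 − 2 = -2
C3: 2C, 2H → 0 − 2 = -2
C4: 1C, 2H, 1I → 0 − 2 + 1 = -1
4 carbons (C1, C2, C3, C4) meet the condition.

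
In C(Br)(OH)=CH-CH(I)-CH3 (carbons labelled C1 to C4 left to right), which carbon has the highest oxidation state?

C1

Assign +1 per bond to O/N/halogen, −1 per bond to H or an electropositive element, and 0 per bond to carbon. Tallying each carbon:
C1: 2C, 1O, 1Br → 0 + 1 + 1 = +2
C2: 3C, 1H → 0 − 1 = -1
C3: 2C, 1H, 1I → 0 − 1 + 1 = 0
C4: 1C, 3H → 0 − 3 = -3
The most oxidised carbon is C1 at +2.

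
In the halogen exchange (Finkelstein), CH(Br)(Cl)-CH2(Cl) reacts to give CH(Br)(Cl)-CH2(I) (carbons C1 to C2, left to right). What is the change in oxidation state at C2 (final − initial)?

Before: C2 has 1 bond to C, 2 bonds to H, 1 bond to Cl → oxidation state -1.
After: C2 has 1 bond to C, 2 bonds to H, 1 bond to I → oxidation state -1.
Δ = -1 − (-1) = 0, so no net redox change at C2.

0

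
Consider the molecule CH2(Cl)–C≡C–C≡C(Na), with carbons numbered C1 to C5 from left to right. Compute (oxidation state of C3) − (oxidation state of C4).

0

C3: 4C → 0 = 0
C4: 4C → 0 = 0
Difference: 0 − (0) = 0.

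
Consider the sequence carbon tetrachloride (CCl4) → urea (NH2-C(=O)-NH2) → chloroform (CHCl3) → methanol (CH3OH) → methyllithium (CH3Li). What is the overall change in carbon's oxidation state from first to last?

-8

Carbon oxidation states along the series — carbon tetrachloride: +4, urea: +4, chloroform: +2, methanol: -2, methyllithium: -4.
Net change = -4 − (+4) = -8.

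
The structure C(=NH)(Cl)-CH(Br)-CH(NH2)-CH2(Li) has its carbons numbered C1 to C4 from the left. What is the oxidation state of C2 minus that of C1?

C2: 2C, 1H, 1Br → 0 − 1 + 1 = 0
C1: 1C, 2N, 1Cl → 0 + 2 + 1 = +3
Difference: 0 − (+3) = -3.

-3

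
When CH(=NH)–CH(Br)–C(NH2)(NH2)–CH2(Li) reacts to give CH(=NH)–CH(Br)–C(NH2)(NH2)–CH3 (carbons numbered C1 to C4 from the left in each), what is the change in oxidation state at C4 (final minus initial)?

Before: C4 has 1 bond to C, 2 bonds to H, 1 bond to Li → oxidation state -3.
After: C4 has 1 bond to C, 3 bonds to H → oxidation state -3.
Δ = -3 − (-3) = 0, so no net redox change at C4.

0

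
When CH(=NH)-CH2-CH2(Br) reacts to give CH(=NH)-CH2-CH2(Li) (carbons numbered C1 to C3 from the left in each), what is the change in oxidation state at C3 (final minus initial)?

Before: C3 has 1 bond to C, 2 bonds to H, 1 bond to Br → oxidation state -1.
After: C3 has 1 bond to C, 2 bonds to H, 1 bond to Li → oxidation state -3.
Δ = -3 − (-1) = -2, so this is a reduction at C3.

-2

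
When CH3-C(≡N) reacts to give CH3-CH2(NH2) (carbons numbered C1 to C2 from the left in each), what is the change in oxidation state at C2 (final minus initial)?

-4

Before: C2 has 1 bond to C, 3 bonds to N → oxidation state +3.
After: C2 has 1 bond to C, 2 bonds to H, 1 bond to N → oxidation state -1.
Δ = -1 − (+3) = -4, so this is a reduction at C2.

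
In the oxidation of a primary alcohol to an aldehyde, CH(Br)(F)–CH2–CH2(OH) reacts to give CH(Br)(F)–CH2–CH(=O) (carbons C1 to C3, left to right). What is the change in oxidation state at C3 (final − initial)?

+2

Before: C3 has 1 bond to C, 2 bonds to H, 1 bond to O → oxidation state -1.
After: C3 has 1 bond to C, 1 bond to H, 2 bonds to O → oxidation state +1.
Δ = +1 − (-1) = +2, so this is an oxidation at C3.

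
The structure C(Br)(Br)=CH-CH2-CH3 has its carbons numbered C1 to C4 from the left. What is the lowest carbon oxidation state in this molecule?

Count +1 for every bond to an atom more electronegative than carbon and −1 for every bond to one less electronegative; C–C bonds are 0. Tallying each carbon:
C1: 2C, 2Br → 0 + 2 = +2
C2: 3C, 1H → 0 − 1 = -1
C3: 2C, 2H → 0 − 2 = -2
C4: 1C, 3H → 0 − 3 = -3
The lowest value is -3.

-3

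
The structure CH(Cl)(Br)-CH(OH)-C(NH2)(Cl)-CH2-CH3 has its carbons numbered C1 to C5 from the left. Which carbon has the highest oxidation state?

Count +1 for every bond to an atom more electronegative than carbon and −1 for every bond to one less electronegative; C–C bonds are 0. Tallying each carbon:
C1: 1C, 1H, 1Cl, 1Br → 0 − 1 + 1 + 1 = +1
C2: 2C, 1H, 1O → 0 − 1 + 1 = 0
C3: 2C, 1N, 1Cl → 0 + 1 + 1 = +2
C4: 2C, 2H → 0 − 2 = -2
C5: 1C, 3H → 0 − 3 = -3
The most oxidised carbon is C3 at +2.

C3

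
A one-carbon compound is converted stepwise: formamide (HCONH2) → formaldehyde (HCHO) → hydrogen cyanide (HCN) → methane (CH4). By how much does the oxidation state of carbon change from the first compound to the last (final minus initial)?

-6

Carbon oxidation states along the series — formamide: +2, formaldehyde: 0, hydrogen cyanide: +2, methane: -4.
Net change = -4 − (+2) = -6.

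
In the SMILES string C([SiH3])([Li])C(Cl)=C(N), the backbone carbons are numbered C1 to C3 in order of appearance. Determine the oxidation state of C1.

C1 has one bond to C (0), one bond to Si (-1), one bond to Li (-1), one bond to H (-1).
Oxidation state = 0 − 1 − 1 − 1 = -3.

-3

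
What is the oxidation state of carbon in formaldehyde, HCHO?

The carbon has one bond to H (-1), one bond to H (-1), a double bond to O (2×+1 = +2).
Oxidation state = -1 − 1 + 2 = 0.

0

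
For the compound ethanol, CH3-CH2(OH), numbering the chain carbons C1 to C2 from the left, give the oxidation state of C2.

C2 has one bond to H (-1), one bond to H (-1), one bond to O (+1), one bond to C (0).
Oxidation state = -1 − 1 + 1 + 0 = -1.

-1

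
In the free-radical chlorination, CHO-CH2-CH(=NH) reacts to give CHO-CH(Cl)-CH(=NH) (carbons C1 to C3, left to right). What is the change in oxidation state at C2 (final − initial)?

+2

Before: C2 has 2 bonds to C, 2 bonds to H → oxidation state -2.
After: C2 has 2 bonds to C, 1 bond to H, 1 bond to Cl → oxidation state 0.
Δ = 0 − (-2) = +2, so this is an oxidation at C2.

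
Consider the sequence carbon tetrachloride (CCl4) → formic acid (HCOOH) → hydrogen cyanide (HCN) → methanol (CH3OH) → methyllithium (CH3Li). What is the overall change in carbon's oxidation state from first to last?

Carbon oxidation states along the series — carbon tetrachloride: +4, formic acid: +2, hydrogen cyanide: +2, methanol: -2, methyllithium: -4.
Net change = -4 − (+4) = -8.

-8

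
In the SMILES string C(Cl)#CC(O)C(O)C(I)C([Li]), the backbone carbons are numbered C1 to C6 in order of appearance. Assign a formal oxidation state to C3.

Count +1 for every bond to an atom more electronegative than carbon and −1 for every bond to one less electronegative; C–C bonds are 0.
C3 has one bond to C (0), one bond to C (0), one bond to H (-1), one bond to O (+1).
Oxidation state = 0 + 0 − 1 + 1 = 0.

0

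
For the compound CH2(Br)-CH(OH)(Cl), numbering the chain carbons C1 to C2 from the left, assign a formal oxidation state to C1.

C1 has one bond to C (0), one bond to Br (+1), one bond to H (-1), one bond to H (-1).
Oxidation state = 0 + 1 − 1 − 1 = -1.

-1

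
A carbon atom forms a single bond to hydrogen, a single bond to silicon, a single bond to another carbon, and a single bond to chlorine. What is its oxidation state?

The carbon has one bond to C (0), one bond to Cl (+1), one bond to H (-1), one bond to Si (-1).
Oxidation state = 0 + 1 − 1 − 1 = -1.

-1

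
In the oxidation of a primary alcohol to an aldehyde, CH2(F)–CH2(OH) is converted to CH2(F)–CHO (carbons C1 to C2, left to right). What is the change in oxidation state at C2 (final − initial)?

Before: C2 has 1 bond to C, 2 bonds to H, 1 bond to O → oxidation state -1.
After: C2 has 1 bond to C, 1 bond to H, 2 bonds to O → oxidation state +1.
Δ = +1 − (-1) = +2, so this is an oxidation at C2.

+2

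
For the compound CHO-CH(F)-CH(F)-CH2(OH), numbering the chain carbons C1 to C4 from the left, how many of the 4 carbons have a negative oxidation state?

1

Each bond to a more electronegative atom (O, N, halogen) counts +1, each bond to a less electronegative atom (H, metal, B, Si) counts −1, and each C–C bond counts 0. Tallying each carbon:
C1: 1C, 1H, 2O → 0 − 1 + 2 = +1
C2: 2C, 1H, 1F → 0 − 1 + 1 = 0
C3: 2C, 1H, 1F → 0 − 1 + 1 = 0
C4: 1C, 2H, 1O → 0 − 2 + 1 = -1
1 carbon (C4) meets the condition.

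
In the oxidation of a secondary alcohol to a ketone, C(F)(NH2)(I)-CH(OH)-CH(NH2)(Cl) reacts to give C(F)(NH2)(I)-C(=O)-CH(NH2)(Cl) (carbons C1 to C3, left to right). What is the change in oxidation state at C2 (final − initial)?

Before: C2 has 2 bonds to C, 1 bond to H, 1 bond to O → oxidation state 0.
After: C2 has 2 bonds to C, 2 bonds to O → oxidation state +2.
Δ = +2 − (0) = +2, so this is an oxidation at C2.

+2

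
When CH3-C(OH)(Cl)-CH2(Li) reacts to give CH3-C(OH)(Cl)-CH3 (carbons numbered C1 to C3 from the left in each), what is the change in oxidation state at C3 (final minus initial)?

0

Before: C3 has 1 bond to C, 2 bonds to H, 1 bond to Li → oxidation state -3.
After: C3 has 1 bond to C, 3 bonds to H → oxidation state -3.
Δ = -3 − (-3) = 0, so no net redox change at C3.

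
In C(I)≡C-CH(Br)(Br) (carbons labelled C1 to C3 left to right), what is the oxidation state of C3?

Count +1 for every bond to an atom more electronegative than carbon and −1 for every bond to one less electronegative; C–C bonds are 0.
C3 has one bond to C (0), one bond to Br (+1), one bond to H (-1), one bond to Br (+1).
Oxidation state = 0 + 1 − 1 + 1 = +1.

+1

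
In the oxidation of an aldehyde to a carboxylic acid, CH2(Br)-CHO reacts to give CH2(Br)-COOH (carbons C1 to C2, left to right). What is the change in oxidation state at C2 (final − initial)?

+2

Before: C2 has 1 bond to C, 1 bond to H, 2 bonds to O → oxidation state +1.
After: C2 has 1 bond to C, 3 bonds to O → oxidation state +3.
Δ = +3 − (+1) = +2, so this is an oxidation at C2.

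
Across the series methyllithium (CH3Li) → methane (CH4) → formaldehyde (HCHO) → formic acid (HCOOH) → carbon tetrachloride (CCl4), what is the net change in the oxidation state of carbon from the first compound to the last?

Carbon oxidation states along the series — methyllithium: -4, methane: -4, formaldehyde: 0, formic acid: +2, carbon tetrachloride: +4.
Net change = +4 − (-4) = +8.

+8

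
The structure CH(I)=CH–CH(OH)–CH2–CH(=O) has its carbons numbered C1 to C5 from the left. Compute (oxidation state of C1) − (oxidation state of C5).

C1: 2C, 1H, 1I → 0 − 1 + 1 = 0
C5: 1C, 1H, 2O → 0 − 1 + 2 = +1
Difference: 0 − (+1) = -1.

-1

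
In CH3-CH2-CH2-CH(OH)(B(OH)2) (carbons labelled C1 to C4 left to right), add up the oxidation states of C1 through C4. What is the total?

Each bond to a more electronegative atom (O, N, halogen) counts +1, each bond to a less electronegative atom (H, metal, B, Si) counts −1, and each C–C bond counts 0. Tallying each carbon:
C1: 1C, 3H → 0 − 3 = -3
C2: 2C, 2H → 0 − 2 = -2
C3: 2C, 2H → 0 − 2 = -2
C4: 1C, 1H, 1O, 1B → 0 − 1 + 1 − 1 = -1
Sum = -3 − 2 − 2 − 1 = -8.

-8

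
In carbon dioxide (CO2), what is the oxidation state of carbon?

The carbon has a double bond to O (2×+1 = +2), a double bond to O (2×+1 = +2).
Oxidation state = +2 + 2 = +4.

+4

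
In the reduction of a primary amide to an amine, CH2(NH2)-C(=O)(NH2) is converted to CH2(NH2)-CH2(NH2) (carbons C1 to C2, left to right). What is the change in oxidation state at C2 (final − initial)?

Before: C2 has 1 bond to C, 2 bonds to O, 1 bond to N → oxidation state +3.
After: C2 has 1 bond to C, 2 bonds to H, 1 bond to N → oxidation state -1.
Δ = -1 − (+3) = -4, so this is a reduction at C2.

-4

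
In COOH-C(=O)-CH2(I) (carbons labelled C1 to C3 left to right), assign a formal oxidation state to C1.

Bonds to more-electronegative neighbours contribute +1 each, bonds to H or metals contribute −1 each, and C–C bonds contribute 0.
C1 has one bond to C (0), a double bond to O (2×+1 = +2), one bond to O (+1).
Oxidation state = 0 + 2 + 1 = +3.

+3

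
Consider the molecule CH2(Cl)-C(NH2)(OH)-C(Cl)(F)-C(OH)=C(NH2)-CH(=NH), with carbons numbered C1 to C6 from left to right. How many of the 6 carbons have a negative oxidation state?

Tallying each carbon's bonds:
C1: 1C, 2H, 1Cl → 0 − 2 + 1 = -1
C2: 2C, 1O, 1N → 0 + 1 + 1 = +2
C3: 2C, 1F, 1Cl → 0 + 1 + 1 = +2
C4: 3C, 1O → 0 + 1 = +1
C5: 3C, 1N → 0 + 1 = +1
C6: 1C, 1H, 2N → 0 − 1 + 2 = +1
1 carbon (C1) meets the condition.

1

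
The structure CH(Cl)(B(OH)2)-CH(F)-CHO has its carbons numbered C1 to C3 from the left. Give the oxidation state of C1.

C1 has one bond to C (0), one bond to Cl (+1), one bond to B (-1), one bond to H (-1).
Oxidation state = 0 + 1 − 1 − 1 = -1.

-1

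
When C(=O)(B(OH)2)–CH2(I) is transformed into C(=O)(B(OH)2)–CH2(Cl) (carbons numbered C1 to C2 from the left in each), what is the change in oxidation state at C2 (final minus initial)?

Before: C2 has 1 bond to C, 2 bonds to H, 1 bond to I → oxidation state -1.
After: C2 has 1 bond to C, 2 bonds to H, 1 bond to Cl → oxidation state -1.
Δ = -1 − (-1) = 0, so no net redox change at C2.

0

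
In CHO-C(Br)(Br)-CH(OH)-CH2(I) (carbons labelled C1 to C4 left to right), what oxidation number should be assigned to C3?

0

C3 has one bond to C (0), one bond to C (0), one bond to H (-1), one bond to O (+1).
Oxidation state = 0 + 0 − 1 + 1 = 0.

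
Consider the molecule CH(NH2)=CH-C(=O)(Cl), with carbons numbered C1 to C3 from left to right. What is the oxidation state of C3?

+3

C3 has one bond to C (0), a double bond to O (2×+1 = +2), one bond to Cl (+1).
Oxidation state = 0 + 2 + 1 = +3.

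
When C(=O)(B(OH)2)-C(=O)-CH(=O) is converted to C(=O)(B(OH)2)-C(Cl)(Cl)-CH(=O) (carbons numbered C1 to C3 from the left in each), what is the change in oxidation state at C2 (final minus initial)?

0

Before: C2 has 2 bonds to C, 2 bonds to O → oxidation state +2.
After: C2 has 2 bonds to C, 2 bonds to Cl → oxidation state +2.
Δ = +2 − (+2) = 0, so no net redox change at C2.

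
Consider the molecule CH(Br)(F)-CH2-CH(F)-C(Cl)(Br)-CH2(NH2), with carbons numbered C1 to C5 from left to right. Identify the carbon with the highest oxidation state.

Each bond to a more electronegative atom (O, N, halogen) counts +1, each bond to a less electronegative atom (H, metal, B, Si) counts −1, and each C–C bond counts 0. Tallying each carbon:
C1: 1C, 1H, 1F, 1Br → 0 − 1 + 1 + 1 = +1
C2: 2C, 2H → 0 − 2 = -2
C3: 2C, 1H, 1F → 0 − 1 + 1 = 0
C4: 2C, 1Cl, 1Br → 0 + 1 + 1 = +2
C5: 1C, 2H, 1N → 0 − 2 + 1 = -1
The most oxidised carbon is C4 at +2.

C4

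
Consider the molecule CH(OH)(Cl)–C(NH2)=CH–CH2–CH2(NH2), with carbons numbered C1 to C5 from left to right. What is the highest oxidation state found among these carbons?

+1

Tallying each carbon's bonds:
C1: 1C, 1H, 1O, 1Cl → 0 − 1 + 1 + 1 = +1
C2: 3C, 1N → 0 + 1 = +1
C3: 3C, 1H → 0 − 1 = -1
C4: 2C, 2H → 0 − 2 = -2
C5: 1C, 2H, 1N → 0 − 2 + 1 = -1
The highest value is +1.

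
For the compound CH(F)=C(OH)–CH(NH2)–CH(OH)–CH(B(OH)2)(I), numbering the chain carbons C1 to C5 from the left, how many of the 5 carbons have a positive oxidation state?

Tallying each carbon's bonds:
C1: 2C, 1H, 1F → 0 − 1 + 1 = 0
C2: 3C, 1O → 0 + 1 = +1
C3: 2C, 1H, 1N → 0 − 1 + 1 = 0
C4: 2C, 1H, 1O → 0 − 1 + 1 = 0
C5: 1C, 1H, 1I, 1B → 0 − 1 + 1 − 1 = -1
1 carbon (C2) meets the condition.

1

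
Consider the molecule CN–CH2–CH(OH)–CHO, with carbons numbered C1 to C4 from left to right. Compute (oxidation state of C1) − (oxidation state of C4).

+2

C1: 1C, 3N → 0 + 3 = +3
C4: 1C, 1H, 2O → 0 − 1 + 2 = +1
Difference: +3 − (+1) = +2.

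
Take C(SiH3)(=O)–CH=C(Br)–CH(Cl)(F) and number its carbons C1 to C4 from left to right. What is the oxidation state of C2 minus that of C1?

-2

C2: 3C, 1H → 0 − 1 = -1
C1: 1C, 2O, 1Si → 0 + 2 − 1 = +1
Difference: -1 − (+1) = -2.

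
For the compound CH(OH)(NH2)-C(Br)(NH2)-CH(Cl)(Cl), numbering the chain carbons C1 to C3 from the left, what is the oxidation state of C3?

Count +1 for every bond to an atom more electronegative than carbon and −1 for every bond to one less electronegative; C–C bonds are 0.
C3 has one bond to C (0), one bond to Cl (+1), one bond to H (-1), one bond to Cl (+1).
Oxidation state = 0 + 1 − 1 + 1 = +1.

+1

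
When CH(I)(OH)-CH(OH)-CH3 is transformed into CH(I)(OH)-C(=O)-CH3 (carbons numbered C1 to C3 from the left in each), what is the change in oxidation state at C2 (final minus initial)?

Before: C2 has 2 bonds to C, 1 bond to H, 1 bond to O → oxidation state 0.
After: C2 has 2 bonds to C, 2 bonds to O → oxidation state +2.
Δ = +2 − (0) = +2, so this is an oxidation at C2.

+2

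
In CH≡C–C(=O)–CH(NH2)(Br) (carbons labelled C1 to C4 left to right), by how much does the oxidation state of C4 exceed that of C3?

C4: 1C, 1H, 1N, 1Br → 0 − 1 + 1 + 1 = +1
C3: 2C, 2O → 0 + 2 = +2
Difference: +1 − (+2) = -1.

-1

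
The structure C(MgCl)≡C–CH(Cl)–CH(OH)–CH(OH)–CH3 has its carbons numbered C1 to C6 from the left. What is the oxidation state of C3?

C3 has one bond to C (0), one bond to C (0), one bond to Cl (+1), one bond to H (-1).
Oxidation state = 0 + 0 + 1 − 1 = 0.

0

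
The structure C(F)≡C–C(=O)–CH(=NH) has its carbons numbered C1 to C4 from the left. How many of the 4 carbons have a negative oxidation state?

0

Count +1 for every bond to an atom more electronegative than carbon and −1 for every bond to one less electronegative; C–C bonds are 0. Tallying each carbon:
C1: 3C, 1F → 0 + 1 = +1
C2: 4C → 0 = 0
C3: 2C, 2O → 0 + 2 = +2
C4: 1C, 1H, 2N → 0 − 1 + 2 = +1
0 carbons meet the condition.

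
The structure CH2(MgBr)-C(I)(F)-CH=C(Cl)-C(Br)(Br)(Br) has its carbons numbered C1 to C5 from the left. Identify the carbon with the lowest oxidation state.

C1

Assign +1 per bond to O/N/halogen, −1 per bond to H or an electropositive element, and 0 per bond to carbon. Tallying each carbon:
C1: 1C, 2H, 1Mg → 0 − 2 − 1 = -3
C2: 2C, 1F, 1I → 0 + 1 + 1 = +2
C3: 3C, 1H → 0 − 1 = -1
C4: 3C, 1Cl → 0 + 1 = +1
C5: 1C, 3Br → 0 + 3 = +3
The most reduced carbon is C1 at -3.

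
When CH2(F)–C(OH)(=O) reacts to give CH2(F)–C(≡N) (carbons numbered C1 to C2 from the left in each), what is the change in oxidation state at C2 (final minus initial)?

0

Before: C2 has 1 bond to C, 3 bonds to O → oxidation state +3.
After: C2 has 1 bond to C, 3 bonds to N → oxidation state +3.
Δ = +3 − (+3) = 0, so no net redox change at C2.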